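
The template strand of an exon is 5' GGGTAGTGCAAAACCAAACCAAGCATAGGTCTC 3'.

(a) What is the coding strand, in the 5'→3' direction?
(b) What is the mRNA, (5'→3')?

(a) 5′-GAGACCTATGCTTGGTTTGGTTTTGCACTACCC-3′
(b) 5'-GAGACCUAUGCUUGGUUUGGUUUUGCACUACCC-3'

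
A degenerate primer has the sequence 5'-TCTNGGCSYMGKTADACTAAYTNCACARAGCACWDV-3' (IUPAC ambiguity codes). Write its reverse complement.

5'-BHWGTGCTYTGTGNARTTAGTHTAMCKRSGCCNAGA-3'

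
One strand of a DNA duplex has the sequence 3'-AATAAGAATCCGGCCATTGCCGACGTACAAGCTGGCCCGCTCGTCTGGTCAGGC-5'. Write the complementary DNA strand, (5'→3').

5'-TTATTCTTAGGCCGGTAACGGCTGCATGTTCGACCGGGCGAGCAGACCAGTCCG-3'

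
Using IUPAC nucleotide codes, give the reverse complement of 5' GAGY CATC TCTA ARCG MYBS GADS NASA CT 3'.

5′-AGTSTNSHTCSVRKCGYTTAGAGATGRCTC-3′

Standard pairs A↔T, G↔C; ambiguity codes pair R↔Y, M↔K, S↔S, B↔V, D↔H, N↔N. Complement (CTCRGTAGAGATTYGCKRVSCTHSNTSTGA), then reverse for 5'→3'.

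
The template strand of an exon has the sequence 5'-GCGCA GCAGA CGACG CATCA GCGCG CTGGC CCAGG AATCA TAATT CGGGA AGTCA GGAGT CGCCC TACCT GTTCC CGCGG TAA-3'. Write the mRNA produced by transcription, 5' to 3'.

5'-UUACCGCGGGAACAGGUAGGGCGACUCCUGACUUCCCGAAUUAUGAUUCCUGGGCCAGCGCGCUGAUGCGUCGUCUGCUGCGC-3'

RNA polymerase reads the template 3'→5' and synthesizes mRNA 5'→3' by base-pairing (A→U, T→A, G↔C). The complement of the template is CGCGTCGTCTGCTGCGTAGTCGCGCGACCGGGTCCTTAGTATTAAGCCCTTCAGTCCTCAGCGGGATGGACAAGGGCGCCATT; antiparallel, so 5'→3' the coding strand is TTACCGCGGGAACAGGTAGGGCGACTCCTGACTTCCCGAATTATGATTCCTGGGCCAGCGCGCTGATGCGTCGTCTGCTGCGC. Replace T with U for the mRNA.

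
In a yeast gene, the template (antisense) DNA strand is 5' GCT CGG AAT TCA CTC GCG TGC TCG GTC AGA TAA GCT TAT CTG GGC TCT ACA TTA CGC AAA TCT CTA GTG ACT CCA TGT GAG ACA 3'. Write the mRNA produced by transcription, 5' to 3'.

5′-UGUCUCACAUGGAGUCACUAGAGAUUUGCGUAAUGUAGAGCCCAGAUAAGCUUAUCUGACCGAGCACGCGAGUGAAUUCCGAGC-3′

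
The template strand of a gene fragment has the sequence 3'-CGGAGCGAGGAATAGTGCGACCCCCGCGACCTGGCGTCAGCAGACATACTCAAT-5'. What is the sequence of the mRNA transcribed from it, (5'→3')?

5′-GCCUCGCUCCUUAUCACGCUGGGGGCGCUGGACCGCAGUCGUCUGUAUGAGUUA-3′

Reading the template 3'→5' as shown, RNA polymerase pairs each base (A→U, T→A, G↔C) to build mRNA 5'→3' directly.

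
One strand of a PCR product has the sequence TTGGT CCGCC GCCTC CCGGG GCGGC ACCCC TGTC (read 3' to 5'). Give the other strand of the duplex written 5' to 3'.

5′-AACCAGGCGGCGGAGGGCCCCGCCGTGGGGACAG-3′

The strand is given 3'→5', so its complement runs 5'→3' in the same left-to-right order: pair each base A↔T, G↔C.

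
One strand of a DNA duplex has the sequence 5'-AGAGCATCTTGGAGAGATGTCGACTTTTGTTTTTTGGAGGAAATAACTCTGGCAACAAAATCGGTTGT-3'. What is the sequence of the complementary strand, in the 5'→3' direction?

5'-ACAACCGATTTTGTTGCCAGAGTTATTTCCTCCAAAAAACAAAAGTCGACATCTCTCCAAGATGCTCT-3'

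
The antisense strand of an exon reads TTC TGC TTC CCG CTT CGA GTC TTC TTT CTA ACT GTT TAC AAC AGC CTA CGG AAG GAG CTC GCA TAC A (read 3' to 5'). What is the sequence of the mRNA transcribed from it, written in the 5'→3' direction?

5'-AAGACGAAGGGCGAAGCUCAGAAGAAAGAUUGACAAAUGUUGUCGGAUGCCUUCCUCGAGCGUAUGU-3'

Reading the template 3'→5' as shown, RNA polymerase pairs each base (A→U, T→A, G↔C) to build mRNA 5'→3' directly.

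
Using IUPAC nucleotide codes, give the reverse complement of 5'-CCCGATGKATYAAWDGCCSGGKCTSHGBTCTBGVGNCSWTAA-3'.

Standard pairs A↔T, G↔C; ambiguity codes pair Y↔R, K↔M, W↔W, S↔S, B↔V, D↔H, N↔N. Complement (GGGCTACMTARTTWHCGGSCCMGASDCVAGAVCBCNGSWATT), then reverse for 5'→3'.

5'-TTAWSGNCBCVAGAVCDSAGMCCSGGCHWTTRATMCATCGGG-3'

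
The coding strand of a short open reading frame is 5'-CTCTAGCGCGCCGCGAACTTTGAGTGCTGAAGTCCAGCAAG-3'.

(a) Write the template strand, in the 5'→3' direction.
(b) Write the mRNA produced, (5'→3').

(a) 5'-CTTGCTGGACTTCAGCACTCAAAGTTCGCGGCGCGCTAGAG-3'
(b) 5'-CUCUAGCGCGCCGCGAACUUUGAGUGCUGAAGUCCAGCAAG-3'

(a) The template strand is the reverse complement of the coding strand: complement GAGATCGCGCGGCGCTTGAAACTCACGACTTCAGGTCGTTC, then reverse.
(b) mRNA matches the coding strand with T→U.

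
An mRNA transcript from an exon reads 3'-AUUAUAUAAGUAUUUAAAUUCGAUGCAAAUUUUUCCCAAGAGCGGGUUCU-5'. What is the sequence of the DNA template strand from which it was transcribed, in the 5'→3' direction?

5'-TAATATATTCATAAATTTAAGCTACGTTTAAAAAGGGTTCTCGCCCAAGA-3'

Written 5'→3' the mRNA is UCUUGGGCGAGAACCCUUUUUAAACGUAGCUUAAAUUUAUGAAUAUAUUA, so the coding DNA strand is TCTTGGGCGAGAACCCTTTTTAAACGTAGCTTAAATTTATGAATATATTA. The template is its reverse complement.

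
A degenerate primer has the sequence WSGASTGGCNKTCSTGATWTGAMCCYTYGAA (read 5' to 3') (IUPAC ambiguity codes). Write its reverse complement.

5'-TTCRARGGKTCAWATCASGAMNGCCASTCSW-3'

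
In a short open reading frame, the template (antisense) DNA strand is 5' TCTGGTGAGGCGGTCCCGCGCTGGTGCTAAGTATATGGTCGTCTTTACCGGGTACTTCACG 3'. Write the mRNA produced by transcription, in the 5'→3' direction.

5'-CGUGAAGUACCCGGUAAAGACGACCAUAUACUUAGCACCAGCGCGGGACCGCCUCACCAGA-3'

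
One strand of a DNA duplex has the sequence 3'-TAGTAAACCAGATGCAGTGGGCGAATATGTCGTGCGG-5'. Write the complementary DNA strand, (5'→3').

The strand is given 3'→5', so its complement runs 5'→3' in the same left-to-right order: pair each base A↔T, G↔C.

5'-ATCATTTGGTCTACGTCACCCGCTTATACAGCACGCC-3'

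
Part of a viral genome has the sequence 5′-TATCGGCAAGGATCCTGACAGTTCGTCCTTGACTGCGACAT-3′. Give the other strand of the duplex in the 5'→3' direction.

5'-ATGTCGCAGTCAAGGACGAACTGTCAGGATCCTTGCCGATA-3'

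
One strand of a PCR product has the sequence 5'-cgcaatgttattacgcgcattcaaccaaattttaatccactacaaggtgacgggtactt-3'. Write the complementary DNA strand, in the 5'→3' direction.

The complement of CGCAATGTTATTACGCGCATTCAACCAAATTTTAATCCACTACAAGGTGACGGGTACTT is GCGTTACAATAATGCGCGTAAGTTGGTTTAAAATTAGGTGATGTTCCACTGCCCATGAA (A↔T, G↔C). DNA strands are antiparallel, so the complementary strand runs 3'→5'; reversing gives the 5'→3' form.

5′-AAGTACCCGTCACCTTGTAGTGGATTAAAATTTGGTTGAATGCGCGTAATAACATTGCG-3′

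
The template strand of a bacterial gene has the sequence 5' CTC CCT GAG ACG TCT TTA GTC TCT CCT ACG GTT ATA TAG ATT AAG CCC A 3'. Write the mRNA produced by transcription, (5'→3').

RNA polymerase reads the template 3'→5' and synthesizes mRNA 5'→3' by base-pairing (A→U, T→A, G↔C). The complement of the template is GAGGGACTCTGCAGAAATCAGAGAGGATGCCAATATATCTAATTCGGGT; antiparallel, so 5'→3' the coding strand is TGGGCTTAATCTATATAACCGTAGGAGAGACTAAAGACGTCTCAGGGAG. Replace T with U for the mRNA.

5'-UGGGCUUAAUCUAUAUAACCGUAGGAGAGACUAAAGACGUCUCAGGGAG-3'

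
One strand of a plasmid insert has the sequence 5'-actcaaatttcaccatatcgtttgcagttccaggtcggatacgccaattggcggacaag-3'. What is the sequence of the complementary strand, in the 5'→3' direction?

Pairing A↔T and G↔C gives TGAGTTTAAAGTGGTATAGCAAACGTCAAGGTCCAGCCTATGCGGTTAACCGCCTGTTC, running 3'→5'. Reverse for the 5'→3' convention.

5'-CTTGTCCGCCAATTGGCGTATCCGACCTGGAACTGCAAACGATATGGTGAAATTTGAGT-3'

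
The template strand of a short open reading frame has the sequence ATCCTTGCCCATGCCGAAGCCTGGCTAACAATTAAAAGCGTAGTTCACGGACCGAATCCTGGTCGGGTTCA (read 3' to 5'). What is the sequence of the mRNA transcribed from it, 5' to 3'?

5′-UAGGAACGGGUACGGCUUCGGACCGAUUGUUAAUUUUCGCAUCAAGUGCCUGGCUUAGGACCAGCCCAAGU-3′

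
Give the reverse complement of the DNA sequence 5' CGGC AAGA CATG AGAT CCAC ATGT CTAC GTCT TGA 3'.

Complement each base (A↔T, G↔C): GCCGTTCTGTACTCTAGGTGTACAGATGCAGAACT. Then reverse.

5'-TCAAGACGTAGACATGTGGATCTCATGTCTTGCCG-3'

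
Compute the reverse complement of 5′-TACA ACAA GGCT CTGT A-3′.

Reading the sequence 3'→5' and pairing each base (A↔T, G↔C) gives the reverse complement directly.

5'-TACAGAGCCTTGTTGTA-3'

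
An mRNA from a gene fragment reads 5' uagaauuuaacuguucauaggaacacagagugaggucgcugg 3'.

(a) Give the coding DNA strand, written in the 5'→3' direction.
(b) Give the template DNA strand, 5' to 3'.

(a) 5'-TAGAATTTAACTGTTCATAGGAACACAGAGTGAGGTCGCTGG-3'
(b) 5'-CCAGCGACCTCACTCTGTGTTCCTATGAACAGTTAAATTCTA-3'

(a) The coding strand matches the mRNA with U→T.
(b) The template strand is the reverse complement of the coding strand.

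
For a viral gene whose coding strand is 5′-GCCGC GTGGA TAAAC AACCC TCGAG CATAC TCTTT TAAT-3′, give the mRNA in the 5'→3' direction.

The mRNA is synthesized from the template strand, so it matches the coding strand with T replaced by U.

5′-GCCGCGUGGAUAAACAACCCUCGAGCAUACUCUUUUAAU-3′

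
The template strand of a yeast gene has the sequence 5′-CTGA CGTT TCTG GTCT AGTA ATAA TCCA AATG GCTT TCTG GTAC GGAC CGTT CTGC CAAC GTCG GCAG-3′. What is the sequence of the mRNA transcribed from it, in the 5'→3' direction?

The mRNA has the sequence of the coding strand (reverse complement of the template) with T→U. Reverse complement of CTGACGTTTCTGGTCTAGTAATAATCCAAATGGCTTTCTGGTACGGACCGTTCTGCCAACGTCGGCAG is CTGCCGACGTTGGCAGAACGGTCCGTACCAGAAAGCCATTTGGATTATTACTAGACCAGAAACGTCAG; then T→U.

5'-CUGCCGACGUUGGCAGAACGGUCCGUACCAGAAAGCCAUUUGGAUUAUUACUAGACCAGAAACGUCAG-3'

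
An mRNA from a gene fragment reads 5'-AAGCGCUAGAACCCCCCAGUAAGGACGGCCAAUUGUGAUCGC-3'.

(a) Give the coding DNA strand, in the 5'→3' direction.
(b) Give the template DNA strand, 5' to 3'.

(a) 5'-AAGCGCTAGAACCCCCCAGTAAGGACGGCCAATTGTGATCGC-3'
(b) 5′-GCGATCACAATTGGCCGTCCTTACTGGGGGGTTCTAGCGCTT-3′

(a) The coding strand matches the mRNA with U→T.
(b) The template strand is the reverse complement of the coding strand.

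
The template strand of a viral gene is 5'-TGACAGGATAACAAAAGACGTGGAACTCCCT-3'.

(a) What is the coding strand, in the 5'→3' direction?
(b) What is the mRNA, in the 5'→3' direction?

(a) 5'-AGGGAGTTCCACGTCTTTTGTTATCCTGTCA-3'
(b) 5'-AGGGAGUUCCACGUCUUUUGUUAUCCUGUCA-3'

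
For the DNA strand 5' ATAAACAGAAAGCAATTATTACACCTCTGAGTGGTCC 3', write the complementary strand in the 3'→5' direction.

Base-pairing A↔T, G↔C gives the complement. The complementary strand is antiparallel, so paired with a 5'→3' strand it runs 3'→5'.

3'-TATTTGTCTTTCGTTAATAATGTGGAGACTCACCAGG-5'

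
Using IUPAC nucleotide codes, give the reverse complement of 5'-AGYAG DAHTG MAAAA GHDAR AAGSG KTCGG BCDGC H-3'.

Standard pairs A↔T, G↔C; ambiguity codes pair R↔Y, M↔K, S↔S, B↔V, D↔H. Complement (TCRTCHTDACKTTTTCDHTYTTCSCMAGCCVGHCGD), then reverse for 5'→3'.

5′-DGCHGVCCGAMCSCTTYTHDCTTTTKCADTHCTRCT-3′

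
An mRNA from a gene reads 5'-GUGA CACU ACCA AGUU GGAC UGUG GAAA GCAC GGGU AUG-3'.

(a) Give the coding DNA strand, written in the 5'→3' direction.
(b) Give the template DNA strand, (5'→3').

(a) 5'-GTGACACTACCAAGTTGGACTGTGGAAAGCACGGGTATG-3'
(b) 5'-CATACCCGTGCTTTCCACAGTCCAACTTGGTAGTGTCAC-3'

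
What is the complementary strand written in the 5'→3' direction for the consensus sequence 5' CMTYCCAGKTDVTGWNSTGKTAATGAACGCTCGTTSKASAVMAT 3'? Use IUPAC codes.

5′-ATKBTSTMSAACGAGCGTTCATTAMCASNWCABHAMCTGGRAKG-3′

Standard pairs A↔T, G↔C; ambiguity codes pair Y↔R, M↔K, W↔W, S↔S, D↔H, V↔B, N↔N. Complement (GKARGGTCMAHBACWNSACMATTACTTGCGAGCAASMTSTBKTA), then reverse for 5'→3'.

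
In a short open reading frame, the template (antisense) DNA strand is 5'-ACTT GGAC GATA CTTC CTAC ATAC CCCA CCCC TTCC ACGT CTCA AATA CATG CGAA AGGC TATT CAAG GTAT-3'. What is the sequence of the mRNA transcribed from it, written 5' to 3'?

5'-AUACCUUGAAUAGCCUUUCGCAUGUAUUUGAGACGUGGAAGGGGUGGGGUAUGUAGGAAGUAUCGUCCAAGU-3'

The mRNA has the sequence of the coding strand (reverse complement of the template) with T→U. Reverse complement of ACTTGGACGATACTTCCTACATACCCCACCCCTTCCACGTCTCAAATACATGCGAAAGGCTATTCAAGGTAT is ATACCTTGAATAGCCTTTCGCATGTATTTGAGACGTGGAAGGGGTGGGGTATGTAGGAAGTATCGTCCAAGT; then T→U.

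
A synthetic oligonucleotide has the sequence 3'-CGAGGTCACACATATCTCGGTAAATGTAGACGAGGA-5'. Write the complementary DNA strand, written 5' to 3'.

5′-GCTCCAGTGTGTATAGAGCCATTTACATCTGCTCCT-3′

The strand is given 3'→5', so its complement runs 5'→3' in the same left-to-right order: pair each base A↔T, G↔C.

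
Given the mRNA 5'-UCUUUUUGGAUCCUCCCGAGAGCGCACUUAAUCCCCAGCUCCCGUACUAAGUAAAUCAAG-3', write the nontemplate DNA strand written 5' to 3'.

The coding DNA strand has the same 5'→3' sequence as the mRNA with U replaced by T.

5′-TCTTTTTGGATCCTCCCGAGAGCGCACTTAATCCCCAGCTCCCGTACTAAGTAAATCAAG-3′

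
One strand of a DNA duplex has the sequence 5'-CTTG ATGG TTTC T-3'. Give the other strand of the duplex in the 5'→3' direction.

Pairing A↔T and G↔C gives GAACTACCAAAGA, running 3'→5'. Reverse for the 5'→3' convention.

5'-AGAAACCATCAAG-3'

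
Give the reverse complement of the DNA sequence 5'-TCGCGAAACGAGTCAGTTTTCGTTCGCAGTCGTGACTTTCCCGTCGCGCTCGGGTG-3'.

5'-CACCCGAGCGCGACGGGAAAGTCACGACTGCGAACGAAAACTGACTCGTTTCGCGA-3'

Reading the sequence 3'→5' and pairing each base (A↔T, G↔C) gives the reverse complement directly.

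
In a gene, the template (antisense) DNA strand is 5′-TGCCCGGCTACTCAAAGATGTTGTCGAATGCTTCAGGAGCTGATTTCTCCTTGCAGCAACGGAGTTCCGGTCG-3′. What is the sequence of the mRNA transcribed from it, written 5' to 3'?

5'-CGACCGGAACUCCGUUGCUGCAAGGAGAAAUCAGCUCCUGAAGCAUUCGACAACAUCUUUGAGUAGCCGGGCA-3'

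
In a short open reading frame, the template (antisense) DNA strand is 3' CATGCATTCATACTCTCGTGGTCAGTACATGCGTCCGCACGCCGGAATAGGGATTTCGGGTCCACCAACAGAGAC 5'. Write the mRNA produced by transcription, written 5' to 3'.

Reading the template 3'→5' as shown, RNA polymerase pairs each base (A→U, T→A, G↔C) to build mRNA 5'→3' directly.

5'-GUACGUAAGUAUGAGAGCACCAGUCAUGUACGCAGGCGUGCGGCCUUAUCCCUAAAGCCCAGGUGGUUGUCUCUG-3'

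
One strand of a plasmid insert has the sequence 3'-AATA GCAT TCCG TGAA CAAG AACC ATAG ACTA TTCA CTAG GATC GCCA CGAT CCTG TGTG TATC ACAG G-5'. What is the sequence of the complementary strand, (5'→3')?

5'-TTATCGTAAGGCACTTGTTCTTGGTATCTGATAAGTGATCCTAGCGGTGCTAGGACACACATAGTGTCC-3'

The strand is given 3'→5', so its complement runs 5'→3' in the same left-to-right order: pair each base A↔T, G↔C.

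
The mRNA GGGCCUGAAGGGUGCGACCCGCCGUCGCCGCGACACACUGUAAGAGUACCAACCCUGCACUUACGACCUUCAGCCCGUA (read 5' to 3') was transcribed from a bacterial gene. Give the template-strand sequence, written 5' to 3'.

Replace U with T to get the coding DNA strand: GGGCCTGAAGGGTGCGACCCGCCGTCGCCGCGACACACTGTAAGAGTACCAACCCTGCACTTACGACCTTCAGCCCGTA. The template strand is its reverse complement (complement CCCGGACTTCCCACGCTGGGCGGCAGCGGCGCTGTGTGACATTCTCATGGTTGGGACGTGAATGCTGGAAGTCGGGCAT, then reverse).

5'-TACGGGCTGAAGGTCGTAAGTGCAGGGTTGGTACTCTTACAGTGTGTCGCGGCGACGGCGGGTCGCACCCTTCAGGCCC-3'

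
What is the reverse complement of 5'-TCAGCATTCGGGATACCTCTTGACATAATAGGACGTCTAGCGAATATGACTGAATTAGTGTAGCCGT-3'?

5'-ACGGCTACACTAATTCAGTCATATTCGCTAGACGTCCTATTATGTCAAGAGGTATCCCGAATGCTGA-3'

Complement each base (A↔T, G↔C): AGTCGTAAGCCCTATGGAGAACTGTATTATCCTGCAGATCGCTTATACTGACTTAATCACATCGGCA. Then reverse.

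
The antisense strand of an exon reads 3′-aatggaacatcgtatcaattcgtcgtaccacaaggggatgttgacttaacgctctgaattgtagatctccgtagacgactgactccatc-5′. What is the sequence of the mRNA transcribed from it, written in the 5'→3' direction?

5′-UUACCUUGUAGCAUAGUUAAGCAGCAUGGUGUUCCCCUACAACUGAAUUGCGAGACUUAACAUCUAGAGGCAUCUGCUGACUGAGGUAG-3′

Reading the template 3'→5' as shown, RNA polymerase pairs each base (A→U, T→A, G↔C) to build mRNA 5'→3' directly.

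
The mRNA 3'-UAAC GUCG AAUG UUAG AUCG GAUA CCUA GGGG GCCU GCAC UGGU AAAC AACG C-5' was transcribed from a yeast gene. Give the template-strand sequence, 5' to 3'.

Written 5'→3' the mRNA is CGCAACAAAUGGUCACGUCCGGGGGAUCCAUAGGCUAGAUUGUAAGCUGCAAU, so the coding DNA strand is CGCAACAAATGGTCACGTCCGGGGGATCCATAGGCTAGATTGTAAGCTGCAAT. The template is its reverse complement.

5'-ATTGCAGCTTACAATCTAGCCTATGGATCCCCCGGACGTGACCATTTGTTGCG-3'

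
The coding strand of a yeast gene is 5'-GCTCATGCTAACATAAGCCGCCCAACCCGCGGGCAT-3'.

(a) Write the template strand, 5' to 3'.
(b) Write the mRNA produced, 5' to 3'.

(a) 5'-ATGCCCGCGGGTTGGGCGGCTTATGTTAGCATGAGC-3'
(b) 5'-GCUCAUGCUAACAUAAGCCGCCCAACCCGCGGGCAU-3'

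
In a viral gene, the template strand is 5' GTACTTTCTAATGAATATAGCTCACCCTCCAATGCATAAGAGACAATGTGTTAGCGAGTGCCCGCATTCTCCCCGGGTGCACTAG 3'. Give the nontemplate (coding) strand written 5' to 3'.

5'-CTAGTGCACCCGGGGAGAATGCGGGCACTCGCTAACACATTGTCTCTTATGCATTGGAGGGTGAGCTATATTCATTAGAAAGTAC-3'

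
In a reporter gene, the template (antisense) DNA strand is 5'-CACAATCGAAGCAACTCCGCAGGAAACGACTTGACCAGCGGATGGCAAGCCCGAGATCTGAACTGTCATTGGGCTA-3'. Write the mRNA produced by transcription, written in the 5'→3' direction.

5'-UAGCCCAAUGACAGUUCAGAUCUCGGGCUUGCCAUCCGCUGGUCAAGUCGUUUCCUGCGGAGUUGCUUCGAUUGUG-3'

RNA polymerase reads the template 3'→5' and synthesizes mRNA 5'→3' by base-pairing (A→U, T→A, G↔C). The complement of the template is GTGTTAGCTTCGTTGAGGCGTCCTTTGCTGAACTGGTCGCCTACCGTTCGGGCTCTAGACTTGACAGTAACCCGAT; antiparallel, so 5'→3' the coding strand is TAGCCCAATGACAGTTCAGATCTCGGGCTTGCCATCCGCTGGTCAAGTCGTTTCCTGCGGAGTTGCTTCGATTGTG. Replace T with U for the mRNA.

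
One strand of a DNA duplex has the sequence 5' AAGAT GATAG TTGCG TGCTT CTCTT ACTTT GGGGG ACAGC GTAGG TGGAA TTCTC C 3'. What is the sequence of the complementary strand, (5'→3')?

The complement of AAGATGATAGTTGCGTGCTTCTCTTACTTTGGGGGACAGCGTAGGTGGAATTCTCC is TTCTACTATCAACGCACGAAGAGAATGAAACCCCCTGTCGCATCCACCTTAAGAGG (A↔T, G↔C). DNA strands are antiparallel, so the complementary strand runs 3'→5'; reversing gives the 5'→3' form.

5'-GGAGAATTCCACCTACGCTGTCCCCCAAAGTAAGAGAAGCACGCAACTATCATCTT-3'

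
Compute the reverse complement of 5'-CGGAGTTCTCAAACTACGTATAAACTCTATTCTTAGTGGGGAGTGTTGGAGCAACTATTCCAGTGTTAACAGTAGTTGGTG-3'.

5'-CACCAACTACTGTTAACACTGGAATAGTTGCTCCAACACTCCCCACTAAGAATAGAGTTTATACGTAGTTTGAGAACTCCG-3'

Reading the sequence 3'→5' and pairing each base (A↔T, G↔C) gives the reverse complement directly.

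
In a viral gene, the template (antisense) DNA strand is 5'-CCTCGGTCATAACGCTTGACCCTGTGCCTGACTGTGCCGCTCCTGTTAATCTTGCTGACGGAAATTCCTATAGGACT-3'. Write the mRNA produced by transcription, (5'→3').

5'-AGUCCUAUAGGAAUUUCCGUCAGCAAGAUUAACAGGAGCGGCACAGUCAGGCACAGGGUCAAGCGUUAUGACCGAGG-3'

RNA polymerase reads the template 3'→5' and synthesizes mRNA 5'→3' by base-pairing (A→U, T→A, G↔C). The complement of the template is GGAGCCAGTATTGCGAACTGGGACACGGACTGACACGGCGAGGACAATTAGAACGACTGCCTTTAAGGATATCCTGA; antiparallel, so 5'→3' the coding strand is AGTCCTATAGGAATTTCCGTCAGCAAGATTAACAGGAGCGGCACAGTCAGGCACAGGGTCAAGCGTTATGACCGAGG. Replace T with U for the mRNA.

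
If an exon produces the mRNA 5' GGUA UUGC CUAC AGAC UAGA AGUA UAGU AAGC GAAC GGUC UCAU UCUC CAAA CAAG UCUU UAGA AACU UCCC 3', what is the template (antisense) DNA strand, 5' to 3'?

Replace U with T to get the coding DNA strand: GGTATTGCCTACAGACTAGAAGTATAGTAAGCGAACGGTCTCATTCTCCAAACAAGTCTTTAGAAACTTCCC. The template strand is its reverse complement (complement CCATAACGGATGTCTGATCTTCATATCATTCGCTTGCCAGAGTAAGAGGTTTGTTCAGAAATCTTTGAAGGG, then reverse).

5′-GGGAAGTTTCTAAAGACTTGTTTGGAGAATGAGACCGTTCGCTTACTATACTTCTAGTCTGTAGGCAATACC-3′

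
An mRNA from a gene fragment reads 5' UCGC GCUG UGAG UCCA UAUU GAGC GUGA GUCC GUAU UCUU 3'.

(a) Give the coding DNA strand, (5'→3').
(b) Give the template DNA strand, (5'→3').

(a) The coding strand matches the mRNA with U→T.
(b) The template strand is the reverse complement of the coding strand.

(a) 5'-TCGCGCTGTGAGTCCATATTGAGCGTGAGTCCGTATTCTT-3'
(b) 5'-AAGAATACGGACTCACGCTCAATATGGACTCACAGCGCGA-3'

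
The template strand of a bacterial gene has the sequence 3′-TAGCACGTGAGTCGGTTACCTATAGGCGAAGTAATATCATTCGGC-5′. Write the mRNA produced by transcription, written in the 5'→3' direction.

Reading the template 3'→5' as shown, RNA polymerase pairs each base (A→U, T→A, G↔C) to build mRNA 5'→3' directly.

5'-AUCGUGCACUCAGCCAAUGGAUAUCCGCUUCAUUAUAGUAAGCCG-3'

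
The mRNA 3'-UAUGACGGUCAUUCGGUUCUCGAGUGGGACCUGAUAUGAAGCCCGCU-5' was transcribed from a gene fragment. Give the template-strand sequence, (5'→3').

5'-ATACTGCCAGTAAGCCAAGAGCTCACCCTGGACTATACTTCGGGCGA-3'

Written 5'→3' the mRNA is UCGCCCGAAGUAUAGUCCAGGGUGAGCUCUUGGCUUACUGGCAGUAU, so the coding DNA strand is TCGCCCGAAGTATAGTCCAGGGTGAGCTCTTGGCTTACTGGCAGTAT. The template is its reverse complement.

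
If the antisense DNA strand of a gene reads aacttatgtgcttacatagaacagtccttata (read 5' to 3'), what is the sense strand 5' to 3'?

5'-TATAAGGACTGTTCTATGTAAGCACATAAGTT-3'

The coding strand is complementary and antiparallel to the template: take the complement (A↔T, G↔C) and reverse.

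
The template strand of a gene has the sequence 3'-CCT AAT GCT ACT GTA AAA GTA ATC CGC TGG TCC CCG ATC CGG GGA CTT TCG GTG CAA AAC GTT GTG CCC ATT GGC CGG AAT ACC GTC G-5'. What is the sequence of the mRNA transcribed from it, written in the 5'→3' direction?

Reading the template 3'→5' as shown, RNA polymerase pairs each base (A→U, T→A, G↔C) to build mRNA 5'→3' directly.

5'-GGAUUACGAUGACAUUUUCAUUAGGCGACCAGGGGCUAGGCCCCUGAAAGCCACGUUUUGCAACACGGGUAACCGGCCUUAUGGCAGC-3'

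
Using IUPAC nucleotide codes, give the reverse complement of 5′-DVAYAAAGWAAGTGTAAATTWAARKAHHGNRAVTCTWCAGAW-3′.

5'-WTCTGWAGABTYNCDDTMYTTWAATTTACACTTWCTTTRTBH-3'

Standard pairs A↔T, G↔C; ambiguity codes pair R↔Y, K↔M, W↔W, D↔H, V↔B, N↔N. Complement (HBTRTTTCWTTCACATTTAAWTTYMTDDCNYTBAGAWGTCTW), then reverse for 5'→3'.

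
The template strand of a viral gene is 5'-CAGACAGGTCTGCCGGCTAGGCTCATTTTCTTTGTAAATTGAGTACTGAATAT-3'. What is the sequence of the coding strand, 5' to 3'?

The coding strand is complementary and antiparallel to the template: take the complement (A↔T, G↔C) and reverse.

5'-ATATTCAGTACTCAATTTACAAAGAAAATGAGCCTAGCCGGCAGACCTGTCTG-3'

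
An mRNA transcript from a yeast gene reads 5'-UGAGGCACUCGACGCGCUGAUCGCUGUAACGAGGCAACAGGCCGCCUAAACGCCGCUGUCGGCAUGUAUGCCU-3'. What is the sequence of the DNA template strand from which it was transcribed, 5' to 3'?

5'-AGGCATACATGCCGACAGCGGCGTTTAGGCGGCCTGTTGCCTCGTTACAGCGATCAGCGCGTCGAGTGCCTCA-3'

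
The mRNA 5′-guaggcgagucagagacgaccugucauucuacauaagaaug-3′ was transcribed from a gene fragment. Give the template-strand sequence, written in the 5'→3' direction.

5'-CATTCTTATGTAGAATGACAGGTCGTCTCTGACTCGCCTAC-3'

Replace U with T to get the coding DNA strand: GTAGGCGAGTCAGAGACGACCTGTCATTCTACATAAGAATG. The template strand is its reverse complement (complement CATCCGCTCAGTCTCTGCTGGACAGTAAGATGTATTCTTAC, then reverse).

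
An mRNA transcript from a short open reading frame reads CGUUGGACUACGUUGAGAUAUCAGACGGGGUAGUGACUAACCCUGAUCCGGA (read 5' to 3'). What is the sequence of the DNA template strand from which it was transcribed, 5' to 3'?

Replace U with T to get the coding DNA strand: CGTTGGACTACGTTGAGATATCAGACGGGGTAGTGACTAACCCTGATCCGGA. The template strand is its reverse complement (complement GCAACCTGATGCAACTCTATAGTCTGCCCCATCACTGATTGGGACTAGGCCT, then reverse).

5'-TCCGGATCAGGGTTAGTCACTACCCCGTCTGATATCTCAACGTAGTCCAACG-3'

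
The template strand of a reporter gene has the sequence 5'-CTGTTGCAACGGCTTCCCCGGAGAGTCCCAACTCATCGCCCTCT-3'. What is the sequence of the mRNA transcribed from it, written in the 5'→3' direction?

5'-AGAGGGCGAUGAGUUGGGACUCUCCGGGGAAGCCGUUGCAACAG-3'

The mRNA has the sequence of the coding strand (reverse complement of the template) with T→U. Reverse complement of CTGTTGCAACGGCTTCCCCGGAGAGTCCCAACTCATCGCCCTCT is AGAGGGCGATGAGTTGGGACTCTCCGGGGAAGCCGTTGCAACAG; then T→U.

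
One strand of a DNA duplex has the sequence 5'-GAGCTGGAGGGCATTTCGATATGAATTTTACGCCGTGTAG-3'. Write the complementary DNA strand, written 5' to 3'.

5'-CTACACGGCGTAAAATTCATATCGAAATGCCCTCCAGCTC-3'

The complement of GAGCTGGAGGGCATTTCGATATGAATTTTACGCCGTGTAG is CTCGACCTCCCGTAAAGCTATACTTAAAATGCGGCACATC (A↔T, G↔C). DNA strands are antiparallel, so the complementary strand runs 3'→5'; reversing gives the 5'→3' form.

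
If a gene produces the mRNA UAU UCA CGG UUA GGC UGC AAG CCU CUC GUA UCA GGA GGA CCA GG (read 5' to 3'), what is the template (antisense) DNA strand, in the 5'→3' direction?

5'-CCTGGTCCTCCTGATACGAGAGGCTTGCAGCCTAACCGTGAATA-3'

Replace U with T to get the coding DNA strand: TATTCACGGTTAGGCTGCAAGCCTCTCGTATCAGGAGGACCAGG. The template strand is its reverse complement (complement ATAAGTGCCAATCCGACGTTCGGAGAGCATAGTCCTCCTGGTCC, then reverse).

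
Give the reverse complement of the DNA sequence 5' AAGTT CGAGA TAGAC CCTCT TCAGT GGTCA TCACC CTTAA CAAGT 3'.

Complement each base (A↔T, G↔C): TTCAAGCTCTATCTGGGAGAAGTCACCAGTAGTGGGAATTGTTCA. Then reverse.

5'-ACTTGTTAAGGGTGATGACCACTGAAGAGGGTCTATCTCGAACTT-3'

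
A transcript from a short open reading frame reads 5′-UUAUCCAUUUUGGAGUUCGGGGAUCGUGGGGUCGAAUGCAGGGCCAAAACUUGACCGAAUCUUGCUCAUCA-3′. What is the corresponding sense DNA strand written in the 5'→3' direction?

The coding DNA strand has the same 5'→3' sequence as the mRNA with U replaced by T.

5′-TTATCCATTTTGGAGTTCGGGGATCGTGGGGTCGAATGCAGGGCCAAAACTTGACCGAATCTTGCTCATCA-3′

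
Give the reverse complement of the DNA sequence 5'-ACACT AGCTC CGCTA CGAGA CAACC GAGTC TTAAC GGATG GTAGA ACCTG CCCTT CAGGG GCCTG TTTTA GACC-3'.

Reading the sequence 3'→5' and pairing each base (A↔T, G↔C) gives the reverse complement directly.

5'-GGTCTAAAACAGGCCCCTGAAGGGCAGGTTCTACCATCCGTTAAGACTCGGTTGTCTCGTAGCGGAGCTAGTGT-3'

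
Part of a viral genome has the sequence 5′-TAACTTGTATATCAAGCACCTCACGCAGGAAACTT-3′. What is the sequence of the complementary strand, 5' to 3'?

5′-AAGTTTCCTGCGTGAGGTGCTTGATATACAAGTTA-3′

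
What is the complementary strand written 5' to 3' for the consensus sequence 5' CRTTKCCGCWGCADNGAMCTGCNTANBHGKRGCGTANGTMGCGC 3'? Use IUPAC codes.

Standard pairs A↔T, G↔C; ambiguity codes pair R↔Y, M↔K, W↔W, B↔V, D↔H, N↔N. Complement (GYAAMGGCGWCGTHNCTKGACGNATNVDCMYCGCATNCAKCGCG), then reverse for 5'→3'.

5'-GCGCKACNTACGCYMCDVNTANGCAGKTCNHTGCWGCGGMAAYG-3'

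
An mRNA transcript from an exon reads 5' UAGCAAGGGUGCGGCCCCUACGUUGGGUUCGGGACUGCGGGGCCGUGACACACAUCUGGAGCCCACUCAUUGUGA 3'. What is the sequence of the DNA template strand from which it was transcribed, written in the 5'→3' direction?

5'-TCACAATGAGTGGGCTCCAGATGTGTGTCACGGCCCCGCAGTCCCGAACCCAACGTAGGGGCCGCACCCTTGCTA-3'

Replace U with T to get the coding DNA strand: TAGCAAGGGTGCGGCCCCTACGTTGGGTTCGGGACTGCGGGGCCGTGACACACATCTGGAGCCCACTCATTGTGA. The template strand is its reverse complement (complement ATCGTTCCCACGCCGGGGATGCAACCCAAGCCCTGACGCCCCGGCACTGTGTGTAGACCTCGGGTGAGTAACACT, then reverse).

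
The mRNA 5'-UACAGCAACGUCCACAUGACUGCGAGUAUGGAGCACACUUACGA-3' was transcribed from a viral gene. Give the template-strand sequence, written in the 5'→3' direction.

5′-TCGTAAGTGTGCTCCATACTCGCAGTCATGTGGACGTTGCTGTA-3′

Replace U with T to get the coding DNA strand: TACAGCAACGTCCACATGACTGCGAGTATGGAGCACACTTACGA. The template strand is its reverse complement (complement ATGTCGTTGCAGGTGTACTGACGCTCATACCTCGTGTGAATGCT, then reverse).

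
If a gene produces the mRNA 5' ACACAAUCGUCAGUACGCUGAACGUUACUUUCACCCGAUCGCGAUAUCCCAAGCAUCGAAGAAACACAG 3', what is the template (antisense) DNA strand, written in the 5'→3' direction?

Replace U with T to get the coding DNA strand: ACACAATCGTCAGTACGCTGAACGTTACTTTCACCCGATCGCGATATCCCAAGCATCGAAGAAACACAG. The template strand is its reverse complement (complement TGTGTTAGCAGTCATGCGACTTGCAATGAAAGTGGGCTAGCGCTATAGGGTTCGTAGCTTCTTTGTGTC, then reverse).

5'-CTGTGTTTCTTCGATGCTTGGGATATCGCGATCGGGTGAAAGTAACGTTCAGCGTACTGACGATTGTGT-3'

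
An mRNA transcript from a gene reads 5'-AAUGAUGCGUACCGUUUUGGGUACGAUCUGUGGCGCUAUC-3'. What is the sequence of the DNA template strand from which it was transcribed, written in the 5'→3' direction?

5'-GATAGCGCCACAGATCGTACCCAAAACGGTACGCATCATT-3'

Replace U with T to get the coding DNA strand: AATGATGCGTACCGTTTTGGGTACGATCTGTGGCGCTATC. The template strand is its reverse complement (complement TTACTACGCATGGCAAAACCCATGCTAGACACCGCGATAG, then reverse).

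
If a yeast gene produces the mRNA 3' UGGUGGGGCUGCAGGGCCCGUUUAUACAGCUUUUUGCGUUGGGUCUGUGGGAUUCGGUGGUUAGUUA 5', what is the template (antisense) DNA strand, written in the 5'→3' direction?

5′-ACCACCCCGACGTCCCGGGCAAATATGTCGAAAAACGCAACCCAGACACCCTAAGCCACCAATCAAT-3′

Written 5'→3' the mRNA is AUUGAUUGGUGGCUUAGGGUGUCUGGGUUGCGUUUUUCGACAUAUUUGCCCGGGACGUCGGGGUGGU, so the coding DNA strand is ATTGATTGGTGGCTTAGGGTGTCTGGGTTGCGTTTTTCGACATATTTGCCCGGGACGTCGGGGTGGT. The template is its reverse complement.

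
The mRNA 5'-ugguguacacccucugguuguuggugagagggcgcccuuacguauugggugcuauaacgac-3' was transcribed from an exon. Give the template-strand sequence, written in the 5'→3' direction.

5'-GTCGTTATAGCACCCAATACGTAAGGGCGCCCTCTCACCAACAACCAGAGGGTGTACACCA-3'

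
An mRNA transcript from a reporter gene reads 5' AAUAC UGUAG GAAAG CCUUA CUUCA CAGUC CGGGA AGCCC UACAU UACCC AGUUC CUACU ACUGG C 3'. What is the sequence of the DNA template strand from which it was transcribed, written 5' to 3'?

5'-GCCAGTAGTAGGAACTGGGTAATGTAGGGCTTCCCGGACTGTGAAGTAAGGCTTTCCTACAGTATT-3'

Replace U with T to get the coding DNA strand: AATACTGTAGGAAAGCCTTACTTCACAGTCCGGGAAGCCCTACATTACCCAGTTCCTACTACTGGC. The template strand is its reverse complement (complement TTATGACATCCTTTCGGAATGAAGTGTCAGGCCCTTCGGGATGTAATGGGTCAAGGATGATGACCG, then reverse).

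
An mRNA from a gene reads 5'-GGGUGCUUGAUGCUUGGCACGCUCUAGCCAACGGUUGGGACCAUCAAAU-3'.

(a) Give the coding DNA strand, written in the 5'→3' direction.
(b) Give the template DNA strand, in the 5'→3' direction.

(a) The coding strand matches the mRNA with U→T.
(b) The template strand is the reverse complement of the coding strand.

(a) 5'-GGGTGCTTGATGCTTGGCACGCTCTAGCCAACGGTTGGGACCATCAAAT-3'
(b) 5'-ATTTGATGGTCCCAACCGTTGGCTAGAGCGTGCCAAGCATCAAGCACCC-3'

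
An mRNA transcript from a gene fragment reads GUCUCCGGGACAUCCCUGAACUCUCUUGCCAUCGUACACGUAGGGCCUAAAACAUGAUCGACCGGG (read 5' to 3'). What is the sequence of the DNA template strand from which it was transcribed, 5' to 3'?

Replace U with T to get the coding DNA strand: GTCTCCGGGACATCCCTGAACTCTCTTGCCATCGTACACGTAGGGCCTAAAACATGATCGACCGGG. The template strand is its reverse complement (complement CAGAGGCCCTGTAGGGACTTGAGAGAACGGTAGCATGTGCATCCCGGATTTTGTACTAGCTGGCCC, then reverse).

5'-CCCGGTCGATCATGTTTTAGGCCCTACGTGTACGATGGCAAGAGAGTTCAGGGATGTCCCGGAGAC-3'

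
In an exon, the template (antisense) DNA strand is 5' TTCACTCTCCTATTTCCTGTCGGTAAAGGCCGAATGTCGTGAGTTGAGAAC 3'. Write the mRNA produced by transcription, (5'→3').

RNA polymerase reads the template 3'→5' and synthesizes mRNA 5'→3' by base-pairing (A→U, T→A, G↔C). The complement of the template is AAGTGAGAGGATAAAGGACAGCCATTTCCGGCTTACAGCACTCAACTCTTG; antiparallel, so 5'→3' the coding strand is GTTCTCAACTCACGACATTCGGCCTTTACCGACAGGAAATAGGAGAGTGAA. Replace T with U for the mRNA.

5'-GUUCUCAACUCACGACAUUCGGCCUUUACCGACAGGAAAUAGGAGAGUGAA-3'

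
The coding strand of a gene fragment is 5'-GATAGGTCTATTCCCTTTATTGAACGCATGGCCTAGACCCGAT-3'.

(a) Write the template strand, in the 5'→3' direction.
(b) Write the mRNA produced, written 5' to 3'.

(a) 5'-ATCGGGTCTAGGCCATGCGTTCAATAAAGGGAATAGACCTATC-3'
(b) 5'-GAUAGGUCUAUUCCCUUUAUUGAACGCAUGGCCUAGACCCGAU-3'

(a) The template strand is the reverse complement of the coding strand: complement CTATCCAGATAAGGGAAATAACTTGCGTACCGGATCTGGGCTA, then reverse.
(b) mRNA matches the coding strand with T→U.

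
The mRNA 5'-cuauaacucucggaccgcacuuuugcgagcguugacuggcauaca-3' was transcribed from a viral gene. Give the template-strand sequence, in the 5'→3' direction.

Replace U with T to get the coding DNA strand: CTATAACTCTCGGACCGCACTTTTGCGAGCGTTGACTGGCATACA. The template strand is its reverse complement (complement GATATTGAGAGCCTGGCGTGAAAACGCTCGCAACTGACCGTATGT, then reverse).

5'-TGTATGCCAGTCAACGCTCGCAAAAGTGCGGTCCGAGAGTTATAG-3'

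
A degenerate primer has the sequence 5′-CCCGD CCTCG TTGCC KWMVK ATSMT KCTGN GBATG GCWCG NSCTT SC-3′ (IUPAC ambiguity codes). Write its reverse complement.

5'-GSAAGSNCGWGCCATVCNCAGMAKSATMBKWMGGCAACGAGGHCGGG-3'

Standard pairs A↔T, G↔C; ambiguity codes pair M↔K, W↔W, S↔S, B↔V, D↔H, N↔N. Complement (GGGCHGGAGCAACGGMWKBMTASKAMGACNCVTACCGWGCNSGAASG), then reverse for 5'→3'.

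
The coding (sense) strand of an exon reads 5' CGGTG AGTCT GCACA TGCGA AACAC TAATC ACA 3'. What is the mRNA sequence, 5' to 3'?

mRNA has the coding-strand sequence with U in place of T.

5'-CGGUGAGUCUGCACAUGCGAAACACUAAUCACA-3'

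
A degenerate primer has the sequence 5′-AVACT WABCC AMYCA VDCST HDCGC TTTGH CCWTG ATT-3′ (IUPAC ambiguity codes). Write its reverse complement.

Standard pairs A↔T, G↔C; ambiguity codes pair Y↔R, M↔K, W↔W, S↔S, B↔V, D↔H. Complement (TBTGAWTVGGTKRGTBHGSADHGCGAAACDGGWACTAA), then reverse for 5'→3'.

5'-AATCAWGGDCAAAGCGHDASGHBTGRKTGGVTWAGTBT-3'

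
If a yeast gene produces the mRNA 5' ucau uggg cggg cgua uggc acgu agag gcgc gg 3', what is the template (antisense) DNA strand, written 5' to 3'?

5'-CCGCGCCTCTACGTGCCATACGCCCGCCCAATGA-3'

Replace U with T to get the coding DNA strand: TCATTGGGCGGGCGTATGGCACGTAGAGGCGCGG. The template strand is its reverse complement (complement AGTAACCCGCCCGCATACCGTGCATCTCCGCGCC, then reverse).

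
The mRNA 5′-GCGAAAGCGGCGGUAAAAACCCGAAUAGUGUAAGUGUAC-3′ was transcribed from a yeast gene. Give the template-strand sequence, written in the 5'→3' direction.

Replace U with T to get the coding DNA strand: GCGAAAGCGGCGGTAAAAACCCGAATAGTGTAAGTGTAC. The template strand is its reverse complement (complement CGCTTTCGCCGCCATTTTTGGGCTTATCACATTCACATG, then reverse).

5'-GTACACTTACACTATTCGGGTTTTTACCGCCGCTTTCGC-3'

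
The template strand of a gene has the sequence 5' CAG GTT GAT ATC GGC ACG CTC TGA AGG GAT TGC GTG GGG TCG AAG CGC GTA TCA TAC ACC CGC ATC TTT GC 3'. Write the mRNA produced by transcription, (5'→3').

The mRNA has the sequence of the coding strand (reverse complement of the template) with T→U. Reverse complement of CAGGTTGATATCGGCACGCTCTGAAGGGATTGCGTGGGGTCGAAGCGCGTATCATACACCCGCATCTTTGC is GCAAAGATGCGGGTGTATGATACGCGCTTCGACCCCACGCAATCCCTTCAGAGCGTGCCGATATCAACCTG; then T→U.

5'-GCAAAGAUGCGGGUGUAUGAUACGCGCUUCGACCCCACGCAAUCCCUUCAGAGCGUGCCGAUAUCAACCUG-3'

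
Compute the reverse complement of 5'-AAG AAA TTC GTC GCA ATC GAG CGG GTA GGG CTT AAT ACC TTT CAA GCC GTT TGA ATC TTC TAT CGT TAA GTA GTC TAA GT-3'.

5'-ACTTAGACTACTTAACGATAGAAGATTCAAACGGCTTGAAAGGTATTAAGCCCTACCCGCTCGATTGCGACGAATTTCTT-3'

Reading the sequence 3'→5' and pairing each base (A↔T, G↔C) gives the reverse complement directly.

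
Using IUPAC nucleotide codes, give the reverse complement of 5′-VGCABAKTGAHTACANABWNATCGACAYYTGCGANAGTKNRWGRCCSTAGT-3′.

5'-ACTASGGYCWYNMACTNTCGCARRTGTCGATNWVTNTGTADTCAMTVTGCB-3'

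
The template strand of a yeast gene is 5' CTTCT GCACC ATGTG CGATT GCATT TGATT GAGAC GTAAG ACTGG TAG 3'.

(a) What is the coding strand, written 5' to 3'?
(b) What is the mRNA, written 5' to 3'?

(a) The coding strand is the reverse complement of the template: complement GAAGACGTGGTACACGCTAACGTAAACTAACTCTGCATTCTGACCATC, then reverse.
(b) mRNA has the coding-strand sequence with T→U.

(a) 5'-CTACCAGTCTTACGTCTCAATCAAATGCAATCGCACATGGTGCAGAAG-3'
(b) 5'-CUACCAGUCUUACGUCUCAAUCAAAUGCAAUCGCACAUGGUGCAGAAG-3'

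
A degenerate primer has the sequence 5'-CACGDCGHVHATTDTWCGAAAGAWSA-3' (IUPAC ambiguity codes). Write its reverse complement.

5'-TSWTCTTTCGWAHAATDBDCGHCGTG-3'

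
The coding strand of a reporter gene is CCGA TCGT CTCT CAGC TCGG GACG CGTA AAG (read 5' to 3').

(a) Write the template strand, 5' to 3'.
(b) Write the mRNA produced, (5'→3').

(a) 5'-CTTTACGCGTCCCGAGCTGAGAGACGATCGG-3'
(b) 5′-CCGAUCGUCUCUCAGCUCGGGACGCGUAAAG-3′

(a) The template strand is the reverse complement of the coding strand: complement GGCTAGCAGAGAGTCGAGCCCTGCGCATTTC, then reverse.
(b) mRNA matches the coding strand with T→U.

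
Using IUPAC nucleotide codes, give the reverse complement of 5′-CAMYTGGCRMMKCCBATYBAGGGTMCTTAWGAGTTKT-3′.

Standard pairs A↔T, G↔C; ambiguity codes pair R↔Y, M↔K, W↔W, B↔V. Complement (GTKRACCGYKKMGGVTARVTCCCAKGAATWCTCAAMA), then reverse for 5'→3'.

5'-AMAACTCWTAAGKACCCTVRATVGGMKKYGCCARKTG-3'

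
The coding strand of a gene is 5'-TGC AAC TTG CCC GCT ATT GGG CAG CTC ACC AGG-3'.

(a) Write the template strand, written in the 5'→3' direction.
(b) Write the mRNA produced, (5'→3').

(a) 5'-CCTGGTGAGCTGCCCAATAGCGGGCAAGTTGCA-3'
(b) 5′-UGCAACUUGCCCGCUAUUGGGCAGCUCACCAGG-3′

(a) The template strand is the reverse complement of the coding strand: complement ACGTTGAACGGGCGATAACCCGTCGAGTGGTCC, then reverse.
(b) mRNA matches the coding strand with T→U.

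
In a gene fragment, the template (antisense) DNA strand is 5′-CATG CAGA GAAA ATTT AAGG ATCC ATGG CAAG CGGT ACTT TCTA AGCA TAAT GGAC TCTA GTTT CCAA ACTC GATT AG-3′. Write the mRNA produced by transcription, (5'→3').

5'-CUAAUCGAGUUUGGAAACUAGAGUCCAUUAUGCUUAGAAAGUACCGCUUGCCAUGGAUCCUUAAAUUUUCUCUGCAUG-3'

The mRNA has the sequence of the coding strand (reverse complement of the template) with T→U. Reverse complement of CATGCAGAGAAAATTTAAGGATCCATGGCAAGCGGTACTTTCTAAGCATAATGGACTCTAGTTTCCAAACTCGATTAG is CTAATCGAGTTTGGAAACTAGAGTCCATTATGCTTAGAAAGTACCGCTTGCCATGGATCCTTAAATTTTCTCTGCATG; then T→U.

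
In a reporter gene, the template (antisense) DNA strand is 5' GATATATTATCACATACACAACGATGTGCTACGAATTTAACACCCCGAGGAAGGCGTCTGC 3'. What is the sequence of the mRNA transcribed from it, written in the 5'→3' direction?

5'-GCAGACGCCUUCCUCGGGGUGUUAAAUUCGUAGCACAUCGUUGUGUAUGUGAUAAUAUAUC-3'

RNA polymerase reads the template 3'→5' and synthesizes mRNA 5'→3' by base-pairing (A→U, T→A, G↔C). The complement of the template is CTATATAATAGTGTATGTGTTGCTACACGATGCTTAAATTGTGGGGCTCCTTCCGCAGACG; antiparallel, so 5'→3' the coding strand is GCAGACGCCTTCCTCGGGGTGTTAAATTCGTAGCACATCGTTGTGTATGTGATAATATATC. Replace T with U for the mRNA.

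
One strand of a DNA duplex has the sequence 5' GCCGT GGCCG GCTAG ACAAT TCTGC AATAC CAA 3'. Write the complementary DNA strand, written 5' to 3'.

Pairing A↔T and G↔C gives CGGCACCGGCCGATCTGTTAAGACGTTATGGTT, running 3'→5'. Reverse for the 5'→3' convention.

5'-TTGGTATTGCAGAATTGTCTAGCCGGCCACGGC-3'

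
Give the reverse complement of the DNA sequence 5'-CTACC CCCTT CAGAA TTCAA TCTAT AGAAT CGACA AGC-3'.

5'-GCTTGTCGATTCTATAGATTGAATTCTGAAGGGGGTAG-3'

Reading the sequence 3'→5' and pairing each base (A↔T, G↔C) gives the reverse complement directly.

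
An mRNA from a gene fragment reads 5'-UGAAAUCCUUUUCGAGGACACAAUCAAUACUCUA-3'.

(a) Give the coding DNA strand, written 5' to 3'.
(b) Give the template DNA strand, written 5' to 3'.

(a) The coding strand matches the mRNA with U→T.
(b) The template strand is the reverse complement of the coding strand.

(a) 5′-TGAAATCCTTTTCGAGGACACAATCAATACTCTA-3′
(b) 5'-TAGAGTATTGATTGTGTCCTCGAAAAGGATTTCA-3'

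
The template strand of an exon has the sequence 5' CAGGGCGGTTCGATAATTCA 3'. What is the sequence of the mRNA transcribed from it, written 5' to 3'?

RNA polymerase reads the template 3'→5' and synthesizes mRNA 5'→3' by base-pairing (A→U, T→A, G↔C). The complement of the template is GTCCCGCCAAGCTATTAAGT; antiparallel, so 5'→3' the coding strand is TGAATTATCGAACCGCCCTG. Replace T with U for the mRNA.

5'-UGAAUUAUCGAACCGCCCUG-3'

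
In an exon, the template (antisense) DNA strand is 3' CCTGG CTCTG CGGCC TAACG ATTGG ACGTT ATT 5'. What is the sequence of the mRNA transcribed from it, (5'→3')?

5'-GGACCGAGACGCCGGAUUGCUAACCUGCAAUAA-3'

Reading the template 3'→5' as shown, RNA polymerase pairs each base (A→U, T→A, G↔C) to build mRNA 5'→3' directly.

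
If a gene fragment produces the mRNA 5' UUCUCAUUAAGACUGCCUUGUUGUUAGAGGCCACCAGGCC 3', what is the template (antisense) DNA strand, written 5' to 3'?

Replace U with T to get the coding DNA strand: TTCTCATTAAGACTGCCTTGTTGTTAGAGGCCACCAGGCC. The template strand is its reverse complement (complement AAGAGTAATTCTGACGGAACAACAATCTCCGGTGGTCCGG, then reverse).

5'-GGCCTGGTGGCCTCTAACAACAAGGCAGTCTTAATGAGAA-3'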